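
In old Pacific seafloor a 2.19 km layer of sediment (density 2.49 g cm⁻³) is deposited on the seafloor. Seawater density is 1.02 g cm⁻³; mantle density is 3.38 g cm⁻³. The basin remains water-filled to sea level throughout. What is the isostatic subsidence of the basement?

Submarine loading: the sediment displaces seawater, and the subsidence is in turn flooded, so s (ρ_m − ρ_w) = t (ρ_sed − ρ_w).
s = 2.19 km × (2.49 − 1.02) / (3.38 − 1.02) = 1.36 km.

1.36 km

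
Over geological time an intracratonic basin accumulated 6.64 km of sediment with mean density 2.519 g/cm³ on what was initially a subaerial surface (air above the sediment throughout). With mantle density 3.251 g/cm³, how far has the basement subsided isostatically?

Subaerial load: s = t ρ_sed / ρ_m = 6.64 km × 2.519/3.251 = 5.14 km.

5.14 km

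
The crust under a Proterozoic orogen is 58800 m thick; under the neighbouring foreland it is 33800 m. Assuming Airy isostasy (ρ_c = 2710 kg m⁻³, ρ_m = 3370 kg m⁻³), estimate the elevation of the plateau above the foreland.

4900 m

Excess crust Δ = 58800 m − 33800 m = 25000 m, split between elevation h and root r with h + r = Δ.
Airy balance ρ_c h = (ρ_m − ρ_c) r gives r = h ρ_c/(ρ_m − ρ_c), so h (1 + ρ_c/(ρ_m − ρ_c)) = Δ, i.e. h = Δ (ρ_m − ρ_c)/ρ_m.
h = 25000 m × 660/3370 = 4900 m.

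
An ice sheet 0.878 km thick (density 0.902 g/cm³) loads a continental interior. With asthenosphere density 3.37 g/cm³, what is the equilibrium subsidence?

Isostatic balance requires: the ice load ρ_ice t is balanced by mantle displaced below, ρ_m s.
s = t ρ_ice / ρ_m = 0.878 km × 0.902/3.37 = 0.235 km.

0.235 km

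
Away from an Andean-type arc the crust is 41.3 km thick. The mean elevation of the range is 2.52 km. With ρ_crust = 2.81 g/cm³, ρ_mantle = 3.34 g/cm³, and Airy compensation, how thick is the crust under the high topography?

57.2 km

Root depth r = h ρ_c / (ρ_m − ρ_c) = 2.52 km × 2.81 / 0.53 = 13.36 km.
Total thickness = T + h + r = 41.3 km + 2.52 km + 13.36 km = 57.2 km.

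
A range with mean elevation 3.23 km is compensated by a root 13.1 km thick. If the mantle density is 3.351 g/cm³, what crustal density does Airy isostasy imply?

ρ_c h = (ρ_m − ρ_c) r → ρ_c (h + r) = ρ_m r → ρ_c = ρ_m r / (h + r).
ρ_c = 3.351 × 13.1 km / (3.23 km + 13.1 km) = 2.69 g/cm³.

2.69 g/cm³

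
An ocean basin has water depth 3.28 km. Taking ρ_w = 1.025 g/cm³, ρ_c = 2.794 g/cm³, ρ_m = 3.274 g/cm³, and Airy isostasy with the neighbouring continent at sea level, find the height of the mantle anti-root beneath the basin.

Balancing pressure at the compensation depth: replacing crust with seawater at the top is compensated by replacing crust with mantle at the base: d (ρ_c − ρ_w) = a (ρ_m − ρ_c).
a = d (ρ_c − ρ_w)/(ρ_m − ρ_c) = 3.28 km × 1.769/0.48 = 12.1 km.

12.1 km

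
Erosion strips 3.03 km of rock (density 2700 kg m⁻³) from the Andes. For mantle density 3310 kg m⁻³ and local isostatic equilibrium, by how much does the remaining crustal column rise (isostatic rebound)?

Unloading: uplift u = e ρ_c/ρ_m = 3.03 km × 2700/3310 = 2.47 km.

2.47 km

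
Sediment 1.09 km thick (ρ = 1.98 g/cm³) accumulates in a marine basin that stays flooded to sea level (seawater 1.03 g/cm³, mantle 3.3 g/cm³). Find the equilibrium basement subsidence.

0.456 km

Submarine loading: the sediment displaces seawater, and the subsidence is in turn flooded, so s (ρ_m − ρ_w) = t (ρ_sed − ρ_w).
s = 1.09 km × (1.98 − 1.03) / (3.3 − 1.03) = 0.456 km.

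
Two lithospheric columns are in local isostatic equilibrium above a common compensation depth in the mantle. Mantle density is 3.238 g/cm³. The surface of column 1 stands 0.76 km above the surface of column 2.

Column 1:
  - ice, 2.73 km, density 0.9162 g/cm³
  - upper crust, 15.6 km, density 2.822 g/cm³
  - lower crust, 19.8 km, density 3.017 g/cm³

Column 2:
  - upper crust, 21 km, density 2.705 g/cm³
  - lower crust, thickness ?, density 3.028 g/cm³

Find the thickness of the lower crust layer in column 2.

16.9 km

Take the compensation level at the base of the deeper column (depth z_c below the surface of column 1) and equate Σ ρ_i t_i down to z_c; mantle fills any gap and the z_c terms cancel.
Column 1: 2.73×0.9162 + 15.6×2.822 + 19.8×3.017 + (z_c − 38.13)×3.238
Column 2: 0.76×0 + 21×2.705 + x×3.028 + (z_c − 0.76 − 21 − x)×3.238
The z_c×3.238 term appears on both sides and cancels. Collect the known terms of each column as K = Σ(ρt)_known − 3.238 × (depth of known layers): K_1 = 106.261026 − 3.238×38.13 = −17.203914; K_2 = 56.805 − 3.238×(0.76 + 21) = −13.65388.
Balance: K_1 = K_2 − x×(3.238 − 3.028), so x = (K_2 − K_1)/(3.238 − 3.028) = 3.55003/0.21 = 16.9 km.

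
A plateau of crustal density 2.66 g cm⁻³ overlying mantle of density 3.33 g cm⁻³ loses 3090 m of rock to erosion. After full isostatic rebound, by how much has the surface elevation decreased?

622 m

Rebound u = e ρ_c/ρ_m = 3090 m × 2.66/3.33 = 2468 m.
Net surface drop = e − u = 3090 m − 2468 m = e (ρ_m − ρ_c)/ρ_m = 622 m.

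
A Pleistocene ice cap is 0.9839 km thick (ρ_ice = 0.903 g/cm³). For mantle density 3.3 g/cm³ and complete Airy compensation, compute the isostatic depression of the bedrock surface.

0.269 km

For local isostatic compensation: the ice load ρ_ice t is balanced by mantle displaced below, ρ_m s.
s = t ρ_ice / ρ_m = 0.9839 km × 0.903/3.3 = 0.269 km.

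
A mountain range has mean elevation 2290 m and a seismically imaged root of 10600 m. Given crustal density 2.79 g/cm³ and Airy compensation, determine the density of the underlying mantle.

Airy balance: ρ_c h = (ρ_m − ρ_c) r → ρ_m = ρ_c (1 + h/r).
ρ_m = 2.79 × (1 + 2290 m/10600 m) = 3.39 g/cm³.

3.39 g/cm³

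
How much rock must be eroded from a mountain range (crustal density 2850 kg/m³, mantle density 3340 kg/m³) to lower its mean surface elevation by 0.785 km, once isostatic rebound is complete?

Net drop Δ = e − u = e − e ρ_c/ρ_m = e (ρ_m − ρ_c)/ρ_m.
e = Δ ρ_m/(ρ_m − ρ_c) = 0.785 km × 3340/490 = 5.35 km.

5.35 km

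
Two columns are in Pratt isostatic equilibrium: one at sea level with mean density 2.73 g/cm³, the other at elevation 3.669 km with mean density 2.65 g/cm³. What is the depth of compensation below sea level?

ρ_ref D = ρ (D + h) → D (ρ_ref − ρ) = ρ h.
D = ρ h/(ρ_ref − ρ) = 2.65 × 3.669 km/(2.73 − 2.65) = 122 km.

122 km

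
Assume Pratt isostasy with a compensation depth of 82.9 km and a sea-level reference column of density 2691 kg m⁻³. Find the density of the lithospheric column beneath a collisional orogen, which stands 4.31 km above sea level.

Pratt balance: ρ_ref D = ρ (D + h).
ρ = ρ_ref D/(D + h) = 2691 × 82.9 km/(82.9 km + 4.31 km) = 2560 kg m⁻³.

2560 kg m⁻³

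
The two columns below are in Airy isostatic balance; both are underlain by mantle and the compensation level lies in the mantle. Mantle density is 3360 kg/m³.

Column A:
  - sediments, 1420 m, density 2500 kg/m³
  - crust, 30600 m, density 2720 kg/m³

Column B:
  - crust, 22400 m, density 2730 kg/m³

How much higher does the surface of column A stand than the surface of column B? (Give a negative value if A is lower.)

1990 m

For any compensation level in the mantle, the mantle terms cancel and isostasy reduces to e = (Σt_A − Σt_B) − (Σ(ρt)_A − Σ(ρt)_B) / ρ_m.
Σt_A = 32020 m; Σt_B = 22400 m; Σ(ρt)_A = 86782000; Σ(ρt)_B = 61152000 (in m·kg/m³).
e = (32020 − 22400) − (86782000 − 61152000) / 3360 = 1990 m.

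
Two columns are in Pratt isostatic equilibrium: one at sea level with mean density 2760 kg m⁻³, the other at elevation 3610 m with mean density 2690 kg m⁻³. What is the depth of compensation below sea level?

139000 m

ρ_ref D = ρ (D + h) → D (ρ_ref − ρ) = ρ h.
D = ρ h/(ρ_ref − ρ) = 2690 × 3610 m/(2760 − 2690) = 139000 m.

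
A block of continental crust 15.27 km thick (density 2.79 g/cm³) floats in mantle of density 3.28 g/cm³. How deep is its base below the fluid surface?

13 km

Draft d = t ρ_obj/ρ_fluid = 15.27 km × 2.79/3.28 = 13 km.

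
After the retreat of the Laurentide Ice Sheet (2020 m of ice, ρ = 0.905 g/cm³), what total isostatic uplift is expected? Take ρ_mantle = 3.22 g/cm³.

568 m

Removing the load lets mantle flow back in; uplift u satisfies ρ_ice t = ρ_m u.
u = t ρ_ice/ρ_m = 2020 m × 0.905/3.22 = 568 m.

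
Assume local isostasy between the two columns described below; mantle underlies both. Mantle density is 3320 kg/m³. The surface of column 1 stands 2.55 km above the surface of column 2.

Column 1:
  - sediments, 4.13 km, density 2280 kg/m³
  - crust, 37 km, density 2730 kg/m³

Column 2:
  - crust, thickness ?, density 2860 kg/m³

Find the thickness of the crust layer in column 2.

38.4 km

Take the compensation level at the base of the deeper column (depth z_c below the surface of column 1) and equate Σ ρ_i t_i down to z_c; mantle fills any gap and the z_c terms cancel.
Column 1: 4.13×2280 + 37×2730 + (z_c − 41.13)×3320
Column 2: 2.55×0 + x×2860 + (z_c − 2.55 − 0 − x)×3320
The z_c×3320 term appears on both sides and cancels. Collect the known terms of each column as K = Σ(ρt)_known − 3320 × (depth of known layers): K_1 = 110426.4 − 3320×41.13 = −26125.2; K_2 = 0 − 3320×(2.55 + 0) = −8466.
Balance: K_1 = K_2 − x×(3320 − 2860), so x = (K_2 − K_1)/(3320 − 2860) = 17659.2/460 = 38.4 km.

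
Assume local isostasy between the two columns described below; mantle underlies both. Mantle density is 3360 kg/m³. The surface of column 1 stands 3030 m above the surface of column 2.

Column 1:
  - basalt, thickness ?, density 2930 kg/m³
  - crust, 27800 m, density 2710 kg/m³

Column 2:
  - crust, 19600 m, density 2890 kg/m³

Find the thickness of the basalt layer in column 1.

Take the compensation level at the base of the deeper column (depth z_c below the surface of column 1) and equate Σ ρ_i t_i down to z_c; mantle fills any gap and the z_c terms cancel.
Column 1: x×2930 + 27800×2710 + (z_c − 27800 − x)×3360
Column 2: 3030×0 + 19600×2890 + (z_c − 3030 − 19600)×3360
The z_c×3360 term appears on both sides and cancels. Collect the known terms of each column as K = Σ(ρt)_known − 3360 × (depth of known layers): K_1 = 75338000 − 3360×27800 = −18070000; K_2 = 56644000 − 3360×(3030 + 19600) = −19392800.
Balance: K_1 − x×(3360 − 2930) = K_2, so x = (K_1 − K_2)/(3360 − 2930) = 1322800/430 = 3080 m.

3080 m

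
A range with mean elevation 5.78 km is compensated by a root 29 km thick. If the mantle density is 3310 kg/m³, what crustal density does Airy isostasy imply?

ρ_c h = (ρ_m − ρ_c) r → ρ_c (h + r) = ρ_m r → ρ_c = ρ_m r / (h + r).
ρ_c = 3310 × 29 km / (5.78 km + 29 km) = 2760 kg/m³.

2760 kg/m³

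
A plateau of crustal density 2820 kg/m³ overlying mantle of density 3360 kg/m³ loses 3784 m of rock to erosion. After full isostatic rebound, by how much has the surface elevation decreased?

Rebound u = e ρ_c/ρ_m = 3784 m × 2820/3360 = 3176 m.
Net surface drop = e − u = 3784 m − 3176 m = e (ρ_m − ρ_c)/ρ_m = 608 m.

608 m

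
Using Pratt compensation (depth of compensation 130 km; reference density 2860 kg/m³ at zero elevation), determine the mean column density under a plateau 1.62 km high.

Pratt balance: ρ_ref D = ρ (D + h).
ρ = ρ_ref D/(D + h) = 2860 × 130 km/(130 km + 1.62 km) = 2820 kg/m³.

2820 kg/m³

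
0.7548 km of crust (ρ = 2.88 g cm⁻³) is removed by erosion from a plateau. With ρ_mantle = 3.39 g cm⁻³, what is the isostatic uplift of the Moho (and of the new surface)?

Unloading: uplift u = e ρ_c/ρ_m = 0.7548 km × 2.88/3.39 = 0.641 km.

0.641 km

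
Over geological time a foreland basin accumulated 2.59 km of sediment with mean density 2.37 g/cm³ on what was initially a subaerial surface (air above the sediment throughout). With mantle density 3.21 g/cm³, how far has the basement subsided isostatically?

Subaerial load: s = t ρ_sed / ρ_m = 2.59 km × 2.37/3.21 = 1.91 km.

1.91 km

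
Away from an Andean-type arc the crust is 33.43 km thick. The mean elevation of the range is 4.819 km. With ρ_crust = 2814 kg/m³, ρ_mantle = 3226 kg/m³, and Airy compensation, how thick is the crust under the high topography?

Root depth r = h ρ_c / (ρ_m − ρ_c) = 4.819 km × 2814 / 412 = 32.91 km.
Total thickness = T + h + r = 33.43 km + 4.819 km + 32.91 km = 71.2 km.

71.2 km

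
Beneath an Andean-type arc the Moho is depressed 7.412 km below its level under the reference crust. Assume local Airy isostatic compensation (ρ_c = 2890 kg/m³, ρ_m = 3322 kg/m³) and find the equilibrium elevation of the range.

For local isostatic compensation: ρ_c h = (ρ_m − ρ_c) r.
h = r (ρ_m − ρ_c) / ρ_c = 7.412 km × (3322 − 2890) / 2890 = 1.11 km.

1.11 km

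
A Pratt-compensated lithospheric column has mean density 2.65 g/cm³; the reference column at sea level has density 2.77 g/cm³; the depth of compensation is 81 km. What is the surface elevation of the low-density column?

3.67 km

ρ_ref D = ρ (D + h) → h = D (ρ_ref − ρ)/ρ.
h = 81 km × (2.77 − 2.65)/2.65 = 3.67 km.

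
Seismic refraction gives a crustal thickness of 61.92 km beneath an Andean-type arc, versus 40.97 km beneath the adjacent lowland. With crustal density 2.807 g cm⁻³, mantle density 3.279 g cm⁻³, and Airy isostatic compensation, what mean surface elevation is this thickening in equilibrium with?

Excess crust Δ = 61.92 km − 40.97 km = 20.95 km, split between elevation h and root r with h + r = Δ.
Airy balance ρ_c h = (ρ_m − ρ_c) r gives r = h ρ_c/(ρ_m − ρ_c), so h (1 + ρ_c/(ρ_m − ρ_c)) = Δ, i.e. h = Δ (ρ_m − ρ_c)/ρ_m.
h = 20.95 km × 0.472/3.279 = 3.02 km.

3.02 km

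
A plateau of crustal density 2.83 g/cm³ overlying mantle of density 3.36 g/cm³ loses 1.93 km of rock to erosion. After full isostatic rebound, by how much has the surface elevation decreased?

Rebound u = e ρ_c/ρ_m = 1.93 km × 2.83/3.36 = 1.626 km.
Net surface drop = e − u = 1.93 km − 1.626 km = e (ρ_m − ρ_c)/ρ_m = 0.304 km.

0.304 km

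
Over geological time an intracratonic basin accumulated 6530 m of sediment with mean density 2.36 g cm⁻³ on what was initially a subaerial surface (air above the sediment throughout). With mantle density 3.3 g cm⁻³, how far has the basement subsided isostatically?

4670 m

Subaerial load: s = t ρ_sed / ρ_m = 6530 m × 2.36/3.3 = 4670 m.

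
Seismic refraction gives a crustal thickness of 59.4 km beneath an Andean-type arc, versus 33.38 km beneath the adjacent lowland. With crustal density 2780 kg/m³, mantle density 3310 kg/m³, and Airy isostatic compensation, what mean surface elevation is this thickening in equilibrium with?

Excess crust Δ = 59.4 km − 33.38 km = 26.02 km, split between elevation h and root r with h + r = Δ.
Airy balance ρ_c h = (ρ_m − ρ_c) r gives r = h ρ_c/(ρ_m − ρ_c), so h (1 + ρ_c/(ρ_m − ρ_c)) = Δ, i.e. h = Δ (ρ_m − ρ_c)/ρ_m.
h = 26.02 km × 530/3310 = 4.17 km.

4.17 km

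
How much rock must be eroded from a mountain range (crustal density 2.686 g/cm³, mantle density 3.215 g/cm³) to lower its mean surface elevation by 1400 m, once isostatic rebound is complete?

Net drop Δ = e − u = e − e ρ_c/ρ_m = e (ρ_m − ρ_c)/ρ_m.
e = Δ ρ_m/(ρ_m − ρ_c) = 1400 m × 3.215/0.529 = 8510 m.

8510 m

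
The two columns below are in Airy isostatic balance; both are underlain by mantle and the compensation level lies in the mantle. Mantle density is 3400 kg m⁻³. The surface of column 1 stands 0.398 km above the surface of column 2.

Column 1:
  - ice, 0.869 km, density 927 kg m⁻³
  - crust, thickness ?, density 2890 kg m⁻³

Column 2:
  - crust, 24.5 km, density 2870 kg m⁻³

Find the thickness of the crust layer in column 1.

Take the compensation level at the base of the deeper column (depth z_c below the surface of column 1) and equate Σ ρ_i t_i down to z_c; mantle fills any gap and the z_c terms cancel.
Column 1: 0.869×927 + x×2890 + (z_c − 0.869 − x)×3400
Column 2: 0.398×0 + 24.5×2870 + (z_c − 0.398 − 24.5)×3400
The z_c×3400 term appears on both sides and cancels. Collect the known terms of each column as K = Σ(ρt)_known − 3400 × (depth of known layers): K_1 = 805.563 − 3400×0.869 = −2149.037; K_2 = 70315 − 3400×(0.398 + 24.5) = −14338.2.
Balance: K_1 − x×(3400 − 2890) = K_2, so x = (K_1 − K_2)/(3400 − 2890) = 12189.2/510 = 23.9 km.

23.9 km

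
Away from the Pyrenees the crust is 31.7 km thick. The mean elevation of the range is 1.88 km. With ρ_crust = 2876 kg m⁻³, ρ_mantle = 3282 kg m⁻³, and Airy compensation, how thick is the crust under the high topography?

46.9 km

Root depth r = h ρ_c / (ρ_m − ρ_c) = 1.88 km × 2876 / 406 = 13.32 km.
Total thickness = T + h + r = 31.7 km + 1.88 km + 13.32 km = 46.9 km.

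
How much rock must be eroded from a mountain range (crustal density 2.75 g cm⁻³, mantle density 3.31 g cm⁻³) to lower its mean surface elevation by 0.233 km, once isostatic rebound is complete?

Net drop Δ = e − u = e − e ρ_c/ρ_m = e (ρ_m − ρ_c)/ρ_m.
e = Δ ρ_m/(ρ_m − ρ_c) = 0.233 km × 3.31/0.56 = 1.38 km.

1.38 km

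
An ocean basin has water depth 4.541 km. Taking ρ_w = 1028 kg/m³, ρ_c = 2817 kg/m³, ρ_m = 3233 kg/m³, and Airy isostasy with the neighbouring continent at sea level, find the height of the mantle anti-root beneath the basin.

19.5 km

In Airy isostatic equilibrium: replacing crust with seawater at the top is compensated by replacing crust with mantle at the base: d (ρ_c − ρ_w) = a (ρ_m − ρ_c).
a = d (ρ_c − ρ_w)/(ρ_m − ρ_c) = 4.541 km × 1789/416 = 19.5 km.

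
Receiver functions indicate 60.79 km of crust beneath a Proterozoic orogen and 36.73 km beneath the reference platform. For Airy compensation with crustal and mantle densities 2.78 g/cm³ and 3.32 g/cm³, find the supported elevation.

3.91 km

Excess crust Δ = 60.79 km − 36.73 km = 24.06 km, split between elevation h and root r with h + r = Δ.
Airy balance ρ_c h = (ρ_m − ρ_c) r gives r = h ρ_c/(ρ_m − ρ_c), so h (1 + ρ_c/(ρ_m − ρ_c)) = Δ, i.e. h = Δ (ρ_m − ρ_c)/ρ_m.
h = 24.06 km × 0.54/3.32 = 3.91 km.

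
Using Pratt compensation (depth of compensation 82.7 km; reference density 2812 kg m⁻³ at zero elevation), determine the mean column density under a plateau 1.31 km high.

2770 kg m⁻³

Pratt balance: ρ_ref D = ρ (D + h).
ρ = ρ_ref D/(D + h) = 2812 × 82.7 km/(82.7 km + 1.31 km) = 2770 kg m⁻³.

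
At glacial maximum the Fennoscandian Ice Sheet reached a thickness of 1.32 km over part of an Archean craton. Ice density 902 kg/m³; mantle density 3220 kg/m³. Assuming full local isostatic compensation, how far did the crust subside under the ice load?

0.37 km

Equating mass per unit area of the two columns: the ice load ρ_ice t is balanced by mantle displaced below, ρ_m s.
s = t ρ_ice / ρ_m = 1.32 km × 902/3220 = 0.37 km.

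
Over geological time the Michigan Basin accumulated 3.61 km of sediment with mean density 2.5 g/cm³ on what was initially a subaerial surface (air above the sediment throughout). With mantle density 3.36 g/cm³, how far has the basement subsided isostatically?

2.69 km

Subaerial load: s = t ρ_sed / ρ_m = 3.61 km × 2.5/3.36 = 2.69 km.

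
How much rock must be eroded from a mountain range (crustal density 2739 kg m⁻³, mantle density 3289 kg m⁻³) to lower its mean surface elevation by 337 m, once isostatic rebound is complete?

2020 m

Net drop Δ = e − u = e − e ρ_c/ρ_m = e (ρ_m − ρ_c)/ρ_m.
e = Δ ρ_m/(ρ_m − ρ_c) = 337 m × 3289/550 = 2020 m.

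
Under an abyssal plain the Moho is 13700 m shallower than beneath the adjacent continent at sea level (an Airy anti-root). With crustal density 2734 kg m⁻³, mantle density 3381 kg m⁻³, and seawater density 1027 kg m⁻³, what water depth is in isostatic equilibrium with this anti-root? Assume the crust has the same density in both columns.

Replacing a thickness d of crust by seawater at the top must be balanced by replacing crust with mantle at the base: d (ρ_c − ρ_w) = a (ρ_m − ρ_c).
d = a (ρ_m − ρ_c)/(ρ_c − ρ_w) = 13700 m × 647/1707 = 5190 m.

5190 m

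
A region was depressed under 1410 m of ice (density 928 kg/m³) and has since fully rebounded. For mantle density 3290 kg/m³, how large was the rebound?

Removing the load lets mantle flow back in; uplift u satisfies ρ_ice t = ρ_m u.
u = t ρ_ice/ρ_m = 1410 m × 928/3290 = 398 m.

398 m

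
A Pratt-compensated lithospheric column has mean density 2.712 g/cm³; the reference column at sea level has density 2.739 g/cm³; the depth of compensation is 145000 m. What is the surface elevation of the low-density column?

ρ_ref D = ρ (D + h) → h = D (ρ_ref − ρ)/ρ.
h = 145000 m × (2.739 − 2.712)/2.712 = 1440 m.

1440 m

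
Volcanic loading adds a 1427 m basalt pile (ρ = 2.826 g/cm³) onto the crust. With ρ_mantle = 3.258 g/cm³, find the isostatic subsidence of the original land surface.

Subaerial loading: s = t ρ_load / ρ_m.
s = 1427 m × 2.826/3.258 = 1240 m.

1240 m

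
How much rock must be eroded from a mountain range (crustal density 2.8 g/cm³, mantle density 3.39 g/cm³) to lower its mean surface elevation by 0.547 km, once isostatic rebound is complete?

3.14 km

Net drop Δ = e − u = e − e ρ_c/ρ_m = e (ρ_m − ρ_c)/ρ_m.
e = Δ ρ_m/(ρ_m − ρ_c) = 0.547 km × 3.39/0.59 = 3.14 km.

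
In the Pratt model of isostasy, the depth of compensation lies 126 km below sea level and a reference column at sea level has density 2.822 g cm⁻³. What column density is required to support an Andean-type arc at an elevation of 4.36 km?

Pratt balance: ρ_ref D = ρ (D + h).
ρ = ρ_ref D/(D + h) = 2.822 × 126 km/(126 km + 4.36 km) = 2.73 g cm⁻³.

2.73 g cm⁻³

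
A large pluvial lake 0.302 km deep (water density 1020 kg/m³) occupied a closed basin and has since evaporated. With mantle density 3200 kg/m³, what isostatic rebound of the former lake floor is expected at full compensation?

u = d ρ_w/ρ_m = 0.302 km × 1020/3200 = 0.0963 km.

0.0963 km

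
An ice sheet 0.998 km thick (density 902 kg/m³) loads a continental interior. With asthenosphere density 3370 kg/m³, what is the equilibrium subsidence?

0.267 km

Equating mass per unit area of the two columns: the ice load ρ_ice t is balanced by mantle displaced below, ρ_m s.
s = t ρ_ice / ρ_m = 0.998 km × 902/3370 = 0.267 km.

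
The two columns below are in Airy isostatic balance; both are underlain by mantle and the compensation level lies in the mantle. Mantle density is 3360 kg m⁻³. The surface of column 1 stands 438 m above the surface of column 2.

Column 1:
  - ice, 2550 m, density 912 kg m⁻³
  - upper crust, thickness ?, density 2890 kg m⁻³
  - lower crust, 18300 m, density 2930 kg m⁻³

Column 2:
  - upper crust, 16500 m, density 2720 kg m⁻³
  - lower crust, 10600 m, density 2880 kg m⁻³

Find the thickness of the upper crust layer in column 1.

6400 m

Take the compensation level at the base of the deeper column (depth z_c below the surface of column 1) and equate Σ ρ_i t_i down to z_c; mantle fills any gap and the z_c terms cancel.
Column 1: 2550×912 + x×2890 + 18300×2930 + (z_c − 20850 − x)×3360
Column 2: 438×0 + 16500×2720 + 10600×2880 + (z_c − 438 − 27100)×3360
The z_c×3360 term appears on both sides and cancels. Collect the known terms of each column as K = Σ(ρt)_known − 3360 × (depth of known layers): K_1 = 55944600 − 3360×20850 = −14111400; K_2 = 75408000 − 3360×(438 + 27100) = −17119680.
Balance: K_1 − x×(3360 − 2890) = K_2, so x = (K_1 − K_2)/(3360 − 2890) = 3008280/470 = 6400 m.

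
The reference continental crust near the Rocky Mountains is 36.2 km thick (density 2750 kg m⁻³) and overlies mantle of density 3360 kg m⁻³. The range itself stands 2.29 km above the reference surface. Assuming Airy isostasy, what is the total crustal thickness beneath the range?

Root depth r = h ρ_c / (ρ_m − ρ_c) = 2.29 km × 2750 / 610 = 10.32 km.
Total thickness = T + h + r = 36.2 km + 2.29 km + 10.32 km = 48.8 km.

48.8 km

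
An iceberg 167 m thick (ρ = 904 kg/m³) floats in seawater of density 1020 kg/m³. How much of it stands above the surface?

19 m

Floating equilibrium: submerged depth d = t ρ_obj/ρ_fluid = 167 m × 904/1020 = 148 m.
Freeboard = t − d = 167 m − 148 m = 19 m.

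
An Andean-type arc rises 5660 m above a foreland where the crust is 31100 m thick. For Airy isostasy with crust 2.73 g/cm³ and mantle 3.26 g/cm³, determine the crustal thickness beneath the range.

65900 m

Root depth r = h ρ_c / (ρ_m − ρ_c) = 5660 m × 2.73 / 0.53 = 29150 m.
Total thickness = T + h + r = 31100 m + 5660 m + 29150 m = 65900 m.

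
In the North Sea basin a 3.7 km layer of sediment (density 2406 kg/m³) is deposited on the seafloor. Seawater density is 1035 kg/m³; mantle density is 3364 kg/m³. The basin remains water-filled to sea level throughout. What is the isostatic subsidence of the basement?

Submarine loading: the sediment displaces seawater, and the subsidence is in turn flooded, so s (ρ_m − ρ_w) = t (ρ_sed − ρ_w).
s = 3.7 km × (2406 − 1035) / (3364 − 1035) = 2.18 km.

2.18 km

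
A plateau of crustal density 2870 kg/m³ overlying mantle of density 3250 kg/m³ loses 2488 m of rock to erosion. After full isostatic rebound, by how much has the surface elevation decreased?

291 m

Rebound u = e ρ_c/ρ_m = 2488 m × 2870/3250 = 2197 m.
Net surface drop = e − u = 2488 m − 2197 m = e (ρ_m − ρ_c)/ρ_m = 291 m.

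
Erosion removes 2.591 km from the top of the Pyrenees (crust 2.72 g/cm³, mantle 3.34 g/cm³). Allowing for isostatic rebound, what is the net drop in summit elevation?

Rebound u = e ρ_c/ρ_m = 2.591 km × 2.72/3.34 = 2.11 km.
Net surface drop = e − u = 2.591 km − 2.11 km = e (ρ_m − ρ_c)/ρ_m = 0.481 km.

0.481 km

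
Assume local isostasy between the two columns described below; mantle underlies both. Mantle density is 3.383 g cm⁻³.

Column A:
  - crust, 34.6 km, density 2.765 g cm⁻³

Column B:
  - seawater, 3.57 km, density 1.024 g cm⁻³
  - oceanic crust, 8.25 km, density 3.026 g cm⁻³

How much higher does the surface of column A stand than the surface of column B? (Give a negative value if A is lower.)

2.96 km

For any compensation level in the mantle, the mantle terms cancel and isostasy reduces to e = (Σt_A − Σt_B) − (Σ(ρt)_A − Σ(ρt)_B) / ρ_m.
Σt_A = 34.6 km; Σt_B = 11.82 km; Σ(ρt)_A = 95.669; Σ(ρt)_B = 28.62018 (in km·g cm⁻³).
e = (34.6 − 11.82) − (95.669 − 28.62018) / 3.383 = 2.96 km.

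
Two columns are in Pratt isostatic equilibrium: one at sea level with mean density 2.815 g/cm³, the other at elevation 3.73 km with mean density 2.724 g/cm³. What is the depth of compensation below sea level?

112 km

ρ_ref D = ρ (D + h) → D (ρ_ref − ρ) = ρ h.
D = ρ h/(ρ_ref − ρ) = 2.724 × 3.73 km/(2.815 − 2.724) = 112 km.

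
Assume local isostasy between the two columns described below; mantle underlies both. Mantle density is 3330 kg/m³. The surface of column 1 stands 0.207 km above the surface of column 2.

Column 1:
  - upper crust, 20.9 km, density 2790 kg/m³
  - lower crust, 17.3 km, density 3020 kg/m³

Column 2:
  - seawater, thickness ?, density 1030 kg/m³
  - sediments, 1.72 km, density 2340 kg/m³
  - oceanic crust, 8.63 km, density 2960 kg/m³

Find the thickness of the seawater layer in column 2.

Take the compensation level at the base of the deeper column (depth z_c below the surface of column 1) and equate Σ ρ_i t_i down to z_c; mantle fills any gap and the z_c terms cancel.
Column 1: 20.9×2790 + 17.3×3020 + (z_c − 38.2)×3330
Column 2: 0.207×0 + x×1030 + 1.72×2340 + 8.63×2960 + (z_c − 0.207 − 10.35 − x)×3330
The z_c×3330 term appears on both sides and cancels. Collect the known terms of each column as K = Σ(ρt)_known − 3330 × (depth of known layers): K_1 = 110557 − 3330×38.2 = −16649; K_2 = 29569.6 − 3330×(0.207 + 10.35) = −5585.21.
Balance: K_1 = K_2 − x×(3330 − 1030), so x = (K_2 − K_1)/(3330 − 1030) = 11063.8/2300 = 4.81 km.

4.81 km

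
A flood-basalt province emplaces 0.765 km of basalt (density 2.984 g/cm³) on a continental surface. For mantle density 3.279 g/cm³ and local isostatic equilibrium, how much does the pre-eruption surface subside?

0.696 km

Subaerial loading: s = t ρ_load / ρ_m.
s = 0.765 km × 2.984/3.279 = 0.696 km.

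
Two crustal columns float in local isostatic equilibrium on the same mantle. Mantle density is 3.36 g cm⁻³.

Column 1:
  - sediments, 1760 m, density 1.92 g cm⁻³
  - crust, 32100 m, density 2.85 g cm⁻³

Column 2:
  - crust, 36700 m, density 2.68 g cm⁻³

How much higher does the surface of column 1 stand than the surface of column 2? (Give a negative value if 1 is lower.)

For any compensation level in the mantle, the mantle terms cancel and isostasy reduces to e = (Σt_1 − Σt_2) − (Σ(ρt)_1 − Σ(ρt)_2) / ρ_m.
Σt_1 = 33860 m; Σt_2 = 36700 m; Σ(ρt)_1 = 94864.2; Σ(ρt)_2 = 98356 (in m·g cm⁻³).
e = (33860 − 36700) − (94864.2 − 98356) / 3.36 = −1800 m.

−1800 m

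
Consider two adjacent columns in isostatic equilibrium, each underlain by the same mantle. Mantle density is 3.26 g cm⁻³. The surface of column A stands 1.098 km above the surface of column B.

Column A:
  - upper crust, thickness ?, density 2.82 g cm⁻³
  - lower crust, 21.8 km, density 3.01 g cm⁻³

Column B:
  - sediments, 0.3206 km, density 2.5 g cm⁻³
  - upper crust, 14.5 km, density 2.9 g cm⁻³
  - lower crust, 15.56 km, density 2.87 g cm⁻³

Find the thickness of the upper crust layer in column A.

Take the compensation level at the base of the deeper column (depth z_c below the surface of column A) and equate Σ ρ_i t_i down to z_c; mantle fills any gap and the z_c terms cancel.
Column A: x×2.82 + 21.8×3.01 + (z_c − 21.8 − x)×3.26
Column B: 1.098×0 + 0.3206×2.5 + 14.5×2.9 + 15.56×2.87 + (z_c − 1.098 − 30.3806)×3.26
The z_c×3.26 term appears on both sides and cancels. Collect the known terms of each column as K = Σ(ρt)_known − 3.26 × (depth of known layers): K_A = 65.618 − 3.26×21.8 = −5.45; K_B = 87.5087 − 3.26×(1.098 + 30.3806) = −15.111536.
Balance: K_A − x×(3.26 − 2.82) = K_B, so x = (K_A − K_B)/(3.26 − 2.82) = 9.66154/0.44 = 22 km.

22 km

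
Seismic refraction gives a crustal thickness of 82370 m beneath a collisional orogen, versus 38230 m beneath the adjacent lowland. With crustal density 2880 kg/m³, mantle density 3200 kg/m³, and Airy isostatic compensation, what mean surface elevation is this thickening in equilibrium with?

Excess crust Δ = 82370 m − 38230 m = 44140 m, split between elevation h and root r with h + r = Δ.
Airy balance ρ_c h = (ρ_m − ρ_c) r gives r = h ρ_c/(ρ_m − ρ_c), so h (1 + ρ_c/(ρ_m − ρ_c)) = Δ, i.e. h = Δ (ρ_m − ρ_c)/ρ_m.
h = 44140 m × 320/3200 = 4410 m.

4410 m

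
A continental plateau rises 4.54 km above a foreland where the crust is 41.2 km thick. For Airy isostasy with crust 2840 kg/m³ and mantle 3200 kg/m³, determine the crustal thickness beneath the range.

81.6 km

Root depth r = h ρ_c / (ρ_m − ρ_c) = 4.54 km × 2840 / 360 = 35.82 km.
Total thickness = T + h + r = 41.2 km + 4.54 km + 35.82 km = 81.6 km.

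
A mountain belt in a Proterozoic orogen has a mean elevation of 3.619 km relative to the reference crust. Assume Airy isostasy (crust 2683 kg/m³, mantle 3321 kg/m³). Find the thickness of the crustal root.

In Airy isostatic equilibrium: the weight of the topography is balanced by the buoyancy of the root, ρ_c h = (ρ_m − ρ_c) r.
r = h · ρ_c / (ρ_m − ρ_c) = 3.619 km × 2683 / (3321 − 2683) = 15.2 km.

15.2 km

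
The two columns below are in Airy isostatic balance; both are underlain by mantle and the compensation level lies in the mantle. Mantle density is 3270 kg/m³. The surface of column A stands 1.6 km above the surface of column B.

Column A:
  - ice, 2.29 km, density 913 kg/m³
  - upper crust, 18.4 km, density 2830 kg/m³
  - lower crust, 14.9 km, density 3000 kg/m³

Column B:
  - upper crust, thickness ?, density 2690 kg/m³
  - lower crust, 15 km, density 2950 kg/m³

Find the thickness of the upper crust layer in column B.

Take the compensation level at the base of the deeper column (depth z_c below the surface of column A) and equate Σ ρ_i t_i down to z_c; mantle fills any gap and the z_c terms cancel.
Column A: 2.29×913 + 18.4×2830 + 14.9×3000 + (z_c − 35.59)×3270
Column B: 1.6×0 + x×2690 + 15×2950 + (z_c − 1.6 − 15 − x)×3270
The z_c×3270 term appears on both sides and cancels. Collect the known terms of each column as K = Σ(ρt)_known − 3270 × (depth of known layers): K_A = 98862.77 − 3270×35.59 = −17516.53; K_B = 44250 − 3270×(1.6 + 15) = −10032.
Balance: K_A = K_B − x×(3270 − 2690), so x = (K_B − K_A)/(3270 − 2690) = 7484.53/580 = 12.9 km.

12.9 km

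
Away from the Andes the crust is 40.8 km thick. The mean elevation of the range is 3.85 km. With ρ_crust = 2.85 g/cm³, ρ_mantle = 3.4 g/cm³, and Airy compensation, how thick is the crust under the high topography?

Root depth r = h ρ_c / (ρ_m − ρ_c) = 3.85 km × 2.85 / 0.55 = 19.95 km.
Total thickness = T + h + r = 40.8 km + 3.85 km + 19.95 km = 64.6 km.

64.6 km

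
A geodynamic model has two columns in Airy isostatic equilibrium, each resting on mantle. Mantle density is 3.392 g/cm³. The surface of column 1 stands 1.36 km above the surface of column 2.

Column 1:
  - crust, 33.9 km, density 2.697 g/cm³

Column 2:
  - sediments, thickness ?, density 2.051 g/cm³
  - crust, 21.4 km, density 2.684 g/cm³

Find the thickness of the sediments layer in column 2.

Take the compensation level at the base of the deeper column (depth z_c below the surface of column 1) and equate Σ ρ_i t_i down to z_c; mantle fills any gap and the z_c terms cancel.
Column 1: 33.9×2.697 + (z_c − 33.9)×3.392
Column 2: 1.36×0 + x×2.051 + 21.4×2.684 + (z_c − 1.36 − 21.4 − x)×3.392
The z_c×3.392 term appears on both sides and cancels. Collect the known terms of each column as K = Σ(ρt)_known − 3.392 × (depth of known layers): K_1 = 91.4283 − 3.392×33.9 = −23.5605; K_2 = 57.4376 − 3.392×(1.36 + 21.4) = −19.76432.
Balance: K_1 = K_2 − x×(3.392 − 2.051), so x = (K_2 − K_1)/(3.392 − 2.051) = 3.79618/1.341 = 2.83 km.

2.83 km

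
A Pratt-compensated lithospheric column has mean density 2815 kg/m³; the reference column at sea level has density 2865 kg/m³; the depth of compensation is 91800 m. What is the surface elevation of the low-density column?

1630 m

ρ_ref D = ρ (D + h) → h = D (ρ_ref − ρ)/ρ.
h = 91800 m × (2865 − 2815)/2815 = 1630 m.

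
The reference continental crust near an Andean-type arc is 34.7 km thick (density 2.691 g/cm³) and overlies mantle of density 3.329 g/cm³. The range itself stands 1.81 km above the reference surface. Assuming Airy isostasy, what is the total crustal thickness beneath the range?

44.1 km

Root depth r = h ρ_c / (ρ_m − ρ_c) = 1.81 km × 2.691 / 0.638 = 7.634 km.
Total thickness = T + h + r = 34.7 km + 1.81 km + 7.634 km = 44.1 km.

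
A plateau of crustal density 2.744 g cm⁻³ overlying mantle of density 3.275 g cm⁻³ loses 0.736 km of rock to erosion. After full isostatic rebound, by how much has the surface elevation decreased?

0.119 km

Rebound u = e ρ_c/ρ_m = 0.736 km × 2.744/3.275 = 0.6167 km.
Net surface drop = e − u = 0.736 km − 0.6167 km = e (ρ_m − ρ_c)/ρ_m = 0.119 km.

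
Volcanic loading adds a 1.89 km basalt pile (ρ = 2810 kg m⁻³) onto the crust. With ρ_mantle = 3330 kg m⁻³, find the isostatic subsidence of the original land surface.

1.59 km

Subaerial loading: s = t ρ_load / ρ_m.
s = 1.89 km × 2810/3330 = 1.59 km.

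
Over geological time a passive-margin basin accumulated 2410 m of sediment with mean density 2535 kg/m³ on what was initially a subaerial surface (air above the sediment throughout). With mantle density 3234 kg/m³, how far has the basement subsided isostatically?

Subaerial load: s = t ρ_sed / ρ_m = 2410 m × 2535/3234 = 1890 m.

1890 m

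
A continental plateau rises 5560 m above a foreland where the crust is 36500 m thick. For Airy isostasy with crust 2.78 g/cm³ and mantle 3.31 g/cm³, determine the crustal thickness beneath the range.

Root depth r = h ρ_c / (ρ_m − ρ_c) = 5560 m × 2.78 / 0.53 = 29160 m.
Total thickness = T + h + r = 36500 m + 5560 m + 29160 m = 71200 m.

71200 m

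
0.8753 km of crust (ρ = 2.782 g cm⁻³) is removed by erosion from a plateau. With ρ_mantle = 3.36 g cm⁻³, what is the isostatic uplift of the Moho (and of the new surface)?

Unloading: uplift u = e ρ_c/ρ_m = 0.8753 km × 2.782/3.36 = 0.725 km.

0.725 km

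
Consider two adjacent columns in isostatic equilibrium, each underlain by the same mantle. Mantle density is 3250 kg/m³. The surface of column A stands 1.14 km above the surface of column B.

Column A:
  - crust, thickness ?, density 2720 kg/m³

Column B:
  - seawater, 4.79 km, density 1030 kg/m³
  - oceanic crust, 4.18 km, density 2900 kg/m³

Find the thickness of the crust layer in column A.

29.8 km

Take the compensation level at the base of the deeper column (depth z_c below the surface of column A) and equate Σ ρ_i t_i down to z_c; mantle fills any gap and the z_c terms cancel.
Column A: x×2720 + (z_c − 0 − x)×3250
Column B: 1.14×0 + 4.79×1030 + 4.18×2900 + (z_c − 1.14 − 8.97)×3250
The z_c×3250 term appears on both sides and cancels. Collect the known terms of each column as K = Σ(ρt)_known − 3250 × (depth of known layers): K_A = 0 − 3250×0 = 0; K_B = 17055.7 − 3250×(1.14 + 8.97) = −15801.8.
Balance: K_A − x×(3250 − 2720) = K_B, so x = (K_A − K_B)/(3250 − 2720) = 15801.8/530 = 29.8 km.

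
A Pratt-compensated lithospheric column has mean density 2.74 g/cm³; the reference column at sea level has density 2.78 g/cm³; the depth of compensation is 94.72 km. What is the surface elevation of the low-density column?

ρ_ref D = ρ (D + h) → h = D (ρ_ref − ρ)/ρ.
h = 94.72 km × (2.78 − 2.74)/2.74 = 1.38 km.

1.38 km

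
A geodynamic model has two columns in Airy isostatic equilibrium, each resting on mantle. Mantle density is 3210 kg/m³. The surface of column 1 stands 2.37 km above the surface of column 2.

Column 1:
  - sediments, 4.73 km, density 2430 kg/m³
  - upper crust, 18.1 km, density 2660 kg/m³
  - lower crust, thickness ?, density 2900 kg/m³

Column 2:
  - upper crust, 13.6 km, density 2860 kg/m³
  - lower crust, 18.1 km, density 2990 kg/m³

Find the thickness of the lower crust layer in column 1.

Take the compensation level at the base of the deeper column (depth z_c below the surface of column 1) and equate Σ ρ_i t_i down to z_c; mantle fills any gap and the z_c terms cancel.
Column 1: 4.73×2430 + 18.1×2660 + x×2900 + (z_c − 22.83 − x)×3210
Column 2: 2.37×0 + 13.6×2860 + 18.1×2990 + (z_c − 2.37 − 31.7)×3210
The z_c×3210 term appears on both sides and cancels. Collect the known terms of each column as K = Σ(ρt)_known − 3210 × (depth of known layers): K_1 = 59639.9 − 3210×22.83 = −13644.4; K_2 = 93015 − 3210×(2.37 + 31.7) = −16349.7.
Balance: K_1 − x×(3210 − 2900) = K_2, so x = (K_1 − K_2)/(3210 − 2900) = 2705.3/310 = 8.73 km.

8.73 km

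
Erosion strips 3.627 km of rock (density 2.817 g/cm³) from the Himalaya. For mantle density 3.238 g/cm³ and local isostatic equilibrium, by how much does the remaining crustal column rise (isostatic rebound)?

Unloading: uplift u = e ρ_c/ρ_m = 3.627 km × 2.817/3.238 = 3.16 km.

3.16 km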